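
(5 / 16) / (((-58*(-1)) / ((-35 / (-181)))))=175 / 167968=0.00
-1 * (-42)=42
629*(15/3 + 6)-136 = 6783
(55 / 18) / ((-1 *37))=-55 / 666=-0.08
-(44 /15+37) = -599 /15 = -39.93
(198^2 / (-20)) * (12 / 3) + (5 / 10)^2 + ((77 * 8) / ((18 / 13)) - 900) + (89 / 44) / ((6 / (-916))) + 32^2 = -15009319 / 1980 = -7580.46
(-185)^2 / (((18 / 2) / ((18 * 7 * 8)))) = 3833200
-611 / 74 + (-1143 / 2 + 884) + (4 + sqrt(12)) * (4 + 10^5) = 200008 * sqrt(3) + 14811849 / 37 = 746744.26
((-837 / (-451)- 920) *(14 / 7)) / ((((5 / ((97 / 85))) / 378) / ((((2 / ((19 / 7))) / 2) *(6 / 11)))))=-1275352451352 / 40060075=-31836.00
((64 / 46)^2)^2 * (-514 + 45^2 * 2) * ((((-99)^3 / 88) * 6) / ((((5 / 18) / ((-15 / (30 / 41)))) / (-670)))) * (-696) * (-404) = -3410421840514036952727552 / 279841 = -12186998475970415174.07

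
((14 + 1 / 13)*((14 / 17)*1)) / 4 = 1281 / 442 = 2.90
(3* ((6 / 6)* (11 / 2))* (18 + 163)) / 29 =5973 / 58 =102.98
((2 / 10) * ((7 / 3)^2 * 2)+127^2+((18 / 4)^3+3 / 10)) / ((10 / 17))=99282329 / 3600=27578.42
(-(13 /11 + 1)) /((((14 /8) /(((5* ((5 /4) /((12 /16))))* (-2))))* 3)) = 1600 /231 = 6.93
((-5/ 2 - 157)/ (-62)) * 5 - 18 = -637/ 124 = -5.14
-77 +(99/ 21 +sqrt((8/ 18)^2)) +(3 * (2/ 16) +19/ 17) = -602747/ 8568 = -70.35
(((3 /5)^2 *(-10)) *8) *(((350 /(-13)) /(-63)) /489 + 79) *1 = -2275.23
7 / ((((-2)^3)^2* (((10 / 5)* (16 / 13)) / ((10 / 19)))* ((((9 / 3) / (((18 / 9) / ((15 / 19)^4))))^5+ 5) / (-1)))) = -180036188665088536610282089 / 39009276747189048494683635424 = -0.00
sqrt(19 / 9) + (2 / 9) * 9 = sqrt(19) / 3 + 2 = 3.45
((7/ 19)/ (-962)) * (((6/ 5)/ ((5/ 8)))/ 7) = -24/ 228475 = -0.00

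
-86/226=-43/113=-0.38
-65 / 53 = -1.23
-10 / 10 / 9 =-1 / 9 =-0.11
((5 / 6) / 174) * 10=0.05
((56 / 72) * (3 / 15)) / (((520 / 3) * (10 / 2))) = 7 / 39000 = 0.00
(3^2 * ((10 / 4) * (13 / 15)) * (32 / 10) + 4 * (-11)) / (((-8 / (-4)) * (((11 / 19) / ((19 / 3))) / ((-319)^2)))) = 153622106 / 15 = 10241473.73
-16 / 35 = -0.46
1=1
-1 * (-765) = 765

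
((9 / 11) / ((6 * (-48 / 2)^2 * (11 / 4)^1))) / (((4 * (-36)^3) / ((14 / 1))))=-7 / 1083912192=-0.00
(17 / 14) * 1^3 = 17 / 14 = 1.21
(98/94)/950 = 0.00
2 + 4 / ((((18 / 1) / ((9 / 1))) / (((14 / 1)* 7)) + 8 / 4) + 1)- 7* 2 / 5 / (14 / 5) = 86 / 37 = 2.32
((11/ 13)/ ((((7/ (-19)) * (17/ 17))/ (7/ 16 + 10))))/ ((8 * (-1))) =34903/ 11648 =3.00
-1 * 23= -23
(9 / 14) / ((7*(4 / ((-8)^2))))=72 / 49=1.47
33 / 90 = 11 / 30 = 0.37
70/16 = 35/8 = 4.38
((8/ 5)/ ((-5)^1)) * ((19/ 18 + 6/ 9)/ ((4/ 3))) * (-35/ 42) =31/ 90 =0.34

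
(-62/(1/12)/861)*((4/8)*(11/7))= -1364/2009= -0.68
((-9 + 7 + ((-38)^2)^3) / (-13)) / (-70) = 1505468191 / 455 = 3308721.30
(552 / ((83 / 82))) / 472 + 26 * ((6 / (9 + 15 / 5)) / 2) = 74977 / 9794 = 7.66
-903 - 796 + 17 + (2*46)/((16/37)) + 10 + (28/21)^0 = -5833/4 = -1458.25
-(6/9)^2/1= -4/9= -0.44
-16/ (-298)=8/ 149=0.05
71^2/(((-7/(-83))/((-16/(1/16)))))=-107111168/7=-15301595.43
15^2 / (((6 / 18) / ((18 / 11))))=12150 / 11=1104.55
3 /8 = 0.38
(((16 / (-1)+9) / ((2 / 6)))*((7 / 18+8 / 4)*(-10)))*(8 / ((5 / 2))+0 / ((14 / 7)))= 4816 / 3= 1605.33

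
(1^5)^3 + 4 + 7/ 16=87/ 16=5.44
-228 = -228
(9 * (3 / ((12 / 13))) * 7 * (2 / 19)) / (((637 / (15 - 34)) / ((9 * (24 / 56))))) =-243 / 98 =-2.48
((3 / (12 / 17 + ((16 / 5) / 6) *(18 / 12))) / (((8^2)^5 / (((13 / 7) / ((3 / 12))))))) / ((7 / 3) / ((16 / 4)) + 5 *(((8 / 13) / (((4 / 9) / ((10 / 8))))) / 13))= 98865 / 8959301779456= 0.00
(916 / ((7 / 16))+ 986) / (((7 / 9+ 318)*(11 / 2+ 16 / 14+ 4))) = 388044 / 427481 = 0.91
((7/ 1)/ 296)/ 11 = 7/ 3256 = 0.00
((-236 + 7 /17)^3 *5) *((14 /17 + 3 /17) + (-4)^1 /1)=963604501875 /4913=196133625.46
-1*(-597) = 597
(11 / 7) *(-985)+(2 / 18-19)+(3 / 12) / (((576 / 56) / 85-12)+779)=-180210418855 / 115022124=-1566.75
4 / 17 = 0.24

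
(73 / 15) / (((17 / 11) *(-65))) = -803 / 16575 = -0.05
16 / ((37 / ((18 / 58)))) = 144 / 1073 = 0.13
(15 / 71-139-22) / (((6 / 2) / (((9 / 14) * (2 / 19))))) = -34248 / 9443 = -3.63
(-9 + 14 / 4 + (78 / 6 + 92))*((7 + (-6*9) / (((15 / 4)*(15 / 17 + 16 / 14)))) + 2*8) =3810253 / 2410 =1581.02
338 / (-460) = -169 / 230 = -0.73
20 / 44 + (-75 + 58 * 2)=456 / 11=41.45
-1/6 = -0.17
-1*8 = -8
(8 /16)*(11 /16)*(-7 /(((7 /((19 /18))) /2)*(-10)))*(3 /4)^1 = 209 /3840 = 0.05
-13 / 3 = -4.33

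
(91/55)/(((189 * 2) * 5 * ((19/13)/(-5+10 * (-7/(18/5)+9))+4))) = 9971/45813735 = 0.00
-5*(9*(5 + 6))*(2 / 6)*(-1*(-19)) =-3135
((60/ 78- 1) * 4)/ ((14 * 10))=-3/ 455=-0.01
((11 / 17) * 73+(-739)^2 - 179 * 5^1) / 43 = 12680.77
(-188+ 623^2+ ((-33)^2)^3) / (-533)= -1291855910 / 533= -2423744.67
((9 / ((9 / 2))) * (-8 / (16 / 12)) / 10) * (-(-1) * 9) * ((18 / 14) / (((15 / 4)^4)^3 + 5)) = -8153726976 / 4541124762184675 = -0.00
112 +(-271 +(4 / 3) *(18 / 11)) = -1725 / 11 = -156.82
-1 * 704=-704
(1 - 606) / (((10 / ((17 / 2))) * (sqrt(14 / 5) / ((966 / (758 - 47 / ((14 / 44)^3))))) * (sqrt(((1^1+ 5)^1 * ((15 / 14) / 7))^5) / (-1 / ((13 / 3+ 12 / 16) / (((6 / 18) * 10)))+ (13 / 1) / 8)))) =129005310552503 * sqrt(14) / 950498193600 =507.83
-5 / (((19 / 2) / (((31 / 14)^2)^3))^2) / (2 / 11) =-4233.40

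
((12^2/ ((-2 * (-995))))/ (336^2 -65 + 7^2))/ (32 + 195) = 9/ 3186955150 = 0.00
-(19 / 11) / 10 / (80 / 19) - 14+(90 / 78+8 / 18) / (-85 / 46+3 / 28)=-17265656477 / 1154181600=-14.96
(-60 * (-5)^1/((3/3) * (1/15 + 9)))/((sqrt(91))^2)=1125/3094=0.36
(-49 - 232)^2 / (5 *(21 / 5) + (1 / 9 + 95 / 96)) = 22740768 / 6365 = 3572.78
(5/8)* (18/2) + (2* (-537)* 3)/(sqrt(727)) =45/8 - 3222* sqrt(727)/727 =-113.87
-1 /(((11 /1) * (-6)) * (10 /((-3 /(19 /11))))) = -1 /380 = -0.00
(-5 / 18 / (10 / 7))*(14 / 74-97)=1393 / 74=18.82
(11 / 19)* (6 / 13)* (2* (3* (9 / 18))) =198 / 247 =0.80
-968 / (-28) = 242 / 7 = 34.57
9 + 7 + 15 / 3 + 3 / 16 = 339 / 16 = 21.19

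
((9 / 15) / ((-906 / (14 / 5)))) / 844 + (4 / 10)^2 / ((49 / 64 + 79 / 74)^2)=2858398267057 / 60039763694100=0.05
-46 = -46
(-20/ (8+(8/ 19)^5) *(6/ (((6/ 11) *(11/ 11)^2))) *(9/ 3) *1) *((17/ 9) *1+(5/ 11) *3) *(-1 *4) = 1594607756/ 1488117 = 1071.56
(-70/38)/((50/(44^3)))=-298144/95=-3138.36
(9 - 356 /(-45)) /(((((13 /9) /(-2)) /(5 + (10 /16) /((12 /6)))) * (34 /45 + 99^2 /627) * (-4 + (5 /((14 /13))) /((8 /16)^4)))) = -25809315 /238971616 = -0.11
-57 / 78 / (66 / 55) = -95 / 156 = -0.61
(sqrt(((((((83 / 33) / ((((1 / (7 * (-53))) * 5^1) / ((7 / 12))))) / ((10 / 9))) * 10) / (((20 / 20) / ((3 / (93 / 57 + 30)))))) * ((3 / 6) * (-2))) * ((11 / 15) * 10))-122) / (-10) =61 / 5-7 * sqrt(502321810) / 60100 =9.59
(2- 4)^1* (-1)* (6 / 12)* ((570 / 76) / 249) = 5 / 166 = 0.03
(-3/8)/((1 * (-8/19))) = 57/64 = 0.89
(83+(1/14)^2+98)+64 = 48021/196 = 245.01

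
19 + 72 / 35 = 737 / 35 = 21.06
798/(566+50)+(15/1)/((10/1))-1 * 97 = -4145/44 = -94.20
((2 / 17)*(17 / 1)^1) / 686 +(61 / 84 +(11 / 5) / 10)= 97663 / 102900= 0.95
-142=-142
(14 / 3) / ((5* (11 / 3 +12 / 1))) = 14 / 235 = 0.06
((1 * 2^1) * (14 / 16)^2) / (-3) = -0.51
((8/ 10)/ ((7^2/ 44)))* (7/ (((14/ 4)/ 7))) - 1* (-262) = 272.06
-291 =-291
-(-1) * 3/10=3/10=0.30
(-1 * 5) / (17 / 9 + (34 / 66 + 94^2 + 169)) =-495 / 891733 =-0.00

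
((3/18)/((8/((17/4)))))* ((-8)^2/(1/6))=34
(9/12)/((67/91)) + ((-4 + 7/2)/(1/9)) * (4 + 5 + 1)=-11787/268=-43.98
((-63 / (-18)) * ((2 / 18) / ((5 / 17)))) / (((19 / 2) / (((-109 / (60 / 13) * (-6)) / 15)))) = 168623 / 128250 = 1.31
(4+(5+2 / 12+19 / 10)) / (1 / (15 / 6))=83 / 3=27.67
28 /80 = 7 /20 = 0.35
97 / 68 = 1.43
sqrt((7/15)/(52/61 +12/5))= sqrt(79422)/744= 0.38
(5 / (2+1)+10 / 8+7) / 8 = 119 / 96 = 1.24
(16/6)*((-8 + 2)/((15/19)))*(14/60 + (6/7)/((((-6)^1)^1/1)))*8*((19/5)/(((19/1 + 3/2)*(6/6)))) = -877952/322875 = -2.72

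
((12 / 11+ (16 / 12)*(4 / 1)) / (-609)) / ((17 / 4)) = -0.00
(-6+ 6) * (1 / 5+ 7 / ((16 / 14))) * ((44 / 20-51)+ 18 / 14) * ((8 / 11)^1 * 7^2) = 0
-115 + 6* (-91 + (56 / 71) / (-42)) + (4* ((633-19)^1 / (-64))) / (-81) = -30394675 / 46008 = -660.64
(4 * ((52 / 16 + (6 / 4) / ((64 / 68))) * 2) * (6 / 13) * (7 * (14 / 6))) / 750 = 1519 / 3900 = 0.39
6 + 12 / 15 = 34 / 5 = 6.80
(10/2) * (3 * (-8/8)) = -15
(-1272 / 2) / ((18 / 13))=-1378 / 3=-459.33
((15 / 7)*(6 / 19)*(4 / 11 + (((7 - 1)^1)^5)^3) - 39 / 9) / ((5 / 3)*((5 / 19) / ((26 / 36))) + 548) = 2593406036320879 / 4471698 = 579960014.37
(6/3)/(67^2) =2/4489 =0.00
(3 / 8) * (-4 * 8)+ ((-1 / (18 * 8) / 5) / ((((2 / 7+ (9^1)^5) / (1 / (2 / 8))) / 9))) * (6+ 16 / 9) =-89282569 / 7440210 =-12.00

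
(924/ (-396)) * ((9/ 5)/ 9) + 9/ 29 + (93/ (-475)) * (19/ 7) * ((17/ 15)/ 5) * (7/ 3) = -23783/ 54375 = -0.44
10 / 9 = 1.11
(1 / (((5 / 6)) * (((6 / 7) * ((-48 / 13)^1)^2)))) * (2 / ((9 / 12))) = 1183 / 4320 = 0.27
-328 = -328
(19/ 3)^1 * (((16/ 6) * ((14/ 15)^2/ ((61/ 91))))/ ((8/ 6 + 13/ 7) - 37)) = -9488752/ 14617125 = -0.65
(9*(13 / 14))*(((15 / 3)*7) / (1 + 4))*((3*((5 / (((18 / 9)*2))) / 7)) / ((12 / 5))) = 2925 / 224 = 13.06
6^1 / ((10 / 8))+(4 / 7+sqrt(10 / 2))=sqrt(5)+188 / 35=7.61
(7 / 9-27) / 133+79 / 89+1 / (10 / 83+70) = 0.70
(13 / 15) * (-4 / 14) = -26 / 105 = -0.25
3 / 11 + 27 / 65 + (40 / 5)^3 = 366572 / 715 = 512.69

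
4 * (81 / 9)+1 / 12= 433 / 12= 36.08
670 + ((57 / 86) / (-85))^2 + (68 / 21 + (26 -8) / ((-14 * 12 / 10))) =107753905397 / 160308300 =672.17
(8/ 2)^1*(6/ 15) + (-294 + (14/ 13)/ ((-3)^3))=-513232/ 1755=-292.44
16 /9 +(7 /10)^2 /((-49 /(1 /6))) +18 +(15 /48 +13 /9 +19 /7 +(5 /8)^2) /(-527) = 1050048589 /53121600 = 19.77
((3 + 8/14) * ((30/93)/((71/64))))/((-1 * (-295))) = 0.00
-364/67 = -5.43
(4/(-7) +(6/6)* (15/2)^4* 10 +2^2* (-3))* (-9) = -15940539/56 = -284652.48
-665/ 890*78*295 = -17192.87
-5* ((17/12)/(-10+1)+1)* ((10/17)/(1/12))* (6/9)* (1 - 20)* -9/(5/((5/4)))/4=-43225/204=-211.89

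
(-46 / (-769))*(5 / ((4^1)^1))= 115 / 1538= 0.07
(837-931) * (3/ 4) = -141/ 2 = -70.50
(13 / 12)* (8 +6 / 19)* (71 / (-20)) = -72917 / 2280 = -31.98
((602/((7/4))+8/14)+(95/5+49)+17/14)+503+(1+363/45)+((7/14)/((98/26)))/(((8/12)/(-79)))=2675791/2940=910.13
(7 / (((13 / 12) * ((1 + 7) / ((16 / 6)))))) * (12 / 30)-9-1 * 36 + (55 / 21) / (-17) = -1027808 / 23205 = -44.29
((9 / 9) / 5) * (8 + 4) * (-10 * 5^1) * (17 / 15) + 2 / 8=-543 / 4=-135.75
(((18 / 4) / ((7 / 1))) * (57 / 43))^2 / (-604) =-263169 / 218892016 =-0.00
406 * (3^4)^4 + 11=17476968737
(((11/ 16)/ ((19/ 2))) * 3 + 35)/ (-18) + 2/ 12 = -4897/ 2736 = -1.79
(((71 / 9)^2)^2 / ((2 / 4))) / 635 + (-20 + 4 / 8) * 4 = -274142968 / 4166235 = -65.80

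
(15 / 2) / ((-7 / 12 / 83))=-7470 / 7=-1067.14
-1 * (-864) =864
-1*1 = -1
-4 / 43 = -0.09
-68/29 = -2.34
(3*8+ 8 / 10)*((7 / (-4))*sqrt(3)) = -217*sqrt(3) / 5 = -75.17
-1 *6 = -6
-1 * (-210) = 210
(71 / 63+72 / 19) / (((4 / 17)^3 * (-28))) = -28913005 / 2145024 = -13.48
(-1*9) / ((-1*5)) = 9 / 5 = 1.80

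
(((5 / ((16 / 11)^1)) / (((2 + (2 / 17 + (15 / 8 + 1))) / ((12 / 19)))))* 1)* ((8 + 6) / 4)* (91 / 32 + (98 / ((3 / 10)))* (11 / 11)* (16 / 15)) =975205 / 1824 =534.65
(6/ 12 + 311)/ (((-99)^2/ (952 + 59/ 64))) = 12664967/ 418176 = 30.29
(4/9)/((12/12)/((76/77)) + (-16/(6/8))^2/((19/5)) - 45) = 304/51833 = 0.01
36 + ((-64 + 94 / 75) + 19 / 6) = -1179 / 50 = -23.58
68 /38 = 34 /19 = 1.79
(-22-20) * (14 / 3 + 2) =-280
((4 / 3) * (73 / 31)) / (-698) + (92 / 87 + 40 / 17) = 3.41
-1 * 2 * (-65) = 130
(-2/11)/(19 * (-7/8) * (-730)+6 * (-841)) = -8/311971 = -0.00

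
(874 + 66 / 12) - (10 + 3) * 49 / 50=21669 / 25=866.76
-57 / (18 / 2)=-19 / 3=-6.33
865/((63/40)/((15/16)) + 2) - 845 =-56115/92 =-609.95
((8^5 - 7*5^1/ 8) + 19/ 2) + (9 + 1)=262265/ 8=32783.12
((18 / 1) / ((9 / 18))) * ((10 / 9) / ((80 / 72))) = 36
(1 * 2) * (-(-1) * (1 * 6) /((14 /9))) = 54 /7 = 7.71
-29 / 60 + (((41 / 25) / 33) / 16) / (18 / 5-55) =-0.48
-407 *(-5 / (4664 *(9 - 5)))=185 / 1696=0.11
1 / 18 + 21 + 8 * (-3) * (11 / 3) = -1205 / 18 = -66.94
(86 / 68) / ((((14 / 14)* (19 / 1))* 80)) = 0.00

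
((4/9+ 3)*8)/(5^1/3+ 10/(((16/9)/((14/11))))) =10912/3495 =3.12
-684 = -684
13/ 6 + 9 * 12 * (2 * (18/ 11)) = 23471/ 66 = 355.62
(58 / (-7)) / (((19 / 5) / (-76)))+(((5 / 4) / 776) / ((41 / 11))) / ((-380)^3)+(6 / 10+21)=1831282289745843 / 9776522291200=187.31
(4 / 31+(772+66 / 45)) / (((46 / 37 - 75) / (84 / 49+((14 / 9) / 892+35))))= -6865463259479 / 17827970265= -385.10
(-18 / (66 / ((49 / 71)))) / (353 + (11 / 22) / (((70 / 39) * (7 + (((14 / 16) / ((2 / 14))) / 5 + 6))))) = -585501 / 1098146137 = -0.00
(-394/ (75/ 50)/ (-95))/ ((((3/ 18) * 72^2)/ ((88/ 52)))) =2167/ 400140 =0.01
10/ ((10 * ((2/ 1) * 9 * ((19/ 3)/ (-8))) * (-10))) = 2/ 285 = 0.01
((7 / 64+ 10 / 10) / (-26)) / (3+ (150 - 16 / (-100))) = -1775 / 6371456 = -0.00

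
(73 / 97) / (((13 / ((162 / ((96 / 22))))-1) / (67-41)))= -563706 / 18721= -30.11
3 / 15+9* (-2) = -89 / 5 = -17.80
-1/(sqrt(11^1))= -sqrt(11)/11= -0.30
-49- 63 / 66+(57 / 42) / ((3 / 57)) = -1861 / 77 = -24.17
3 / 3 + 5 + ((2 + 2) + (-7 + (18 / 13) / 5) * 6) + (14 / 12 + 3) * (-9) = -8819 / 130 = -67.84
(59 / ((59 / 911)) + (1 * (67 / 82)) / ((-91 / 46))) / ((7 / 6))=20384400 / 26117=780.50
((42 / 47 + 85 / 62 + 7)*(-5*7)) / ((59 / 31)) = -944895 / 5546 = -170.37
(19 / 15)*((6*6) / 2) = 114 / 5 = 22.80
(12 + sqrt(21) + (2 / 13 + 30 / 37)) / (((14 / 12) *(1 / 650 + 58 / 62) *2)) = 60450 *sqrt(21) / 132167 + 28997400 / 4890179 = 8.03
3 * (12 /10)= 18 /5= 3.60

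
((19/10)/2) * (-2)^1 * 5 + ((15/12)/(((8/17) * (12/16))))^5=4361408197/7962624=547.74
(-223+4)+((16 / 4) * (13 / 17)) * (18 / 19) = -69801 / 323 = -216.10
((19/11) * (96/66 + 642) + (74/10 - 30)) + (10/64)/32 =674549713/619520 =1088.83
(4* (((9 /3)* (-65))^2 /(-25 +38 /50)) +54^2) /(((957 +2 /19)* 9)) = -2148482 /5510055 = -0.39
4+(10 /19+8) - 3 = 181 /19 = 9.53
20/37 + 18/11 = 886/407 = 2.18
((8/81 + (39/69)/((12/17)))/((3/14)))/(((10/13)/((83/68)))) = 50627759/7601040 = 6.66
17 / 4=4.25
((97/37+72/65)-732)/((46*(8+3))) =-1751491/1216930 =-1.44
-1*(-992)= 992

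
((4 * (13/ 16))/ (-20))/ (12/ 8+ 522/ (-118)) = 767/ 13800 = 0.06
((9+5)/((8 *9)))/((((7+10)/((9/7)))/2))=1/34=0.03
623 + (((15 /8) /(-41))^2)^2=623.00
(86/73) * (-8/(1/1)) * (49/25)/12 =-1.54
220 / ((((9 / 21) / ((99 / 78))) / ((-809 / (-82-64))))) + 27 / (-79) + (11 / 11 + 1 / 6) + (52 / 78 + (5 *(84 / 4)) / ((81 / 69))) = 4994651669 / 1349478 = 3701.17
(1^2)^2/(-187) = -0.01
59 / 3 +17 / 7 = 464 / 21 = 22.10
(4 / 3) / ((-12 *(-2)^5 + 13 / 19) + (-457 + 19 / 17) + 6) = -1292 / 63177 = -0.02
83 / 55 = 1.51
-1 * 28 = -28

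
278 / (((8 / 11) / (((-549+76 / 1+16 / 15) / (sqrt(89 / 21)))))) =-87627.98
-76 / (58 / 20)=-760 / 29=-26.21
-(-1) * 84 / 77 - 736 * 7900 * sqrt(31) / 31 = 12 / 11 - 5814400 * sqrt(31) / 31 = -1044295.98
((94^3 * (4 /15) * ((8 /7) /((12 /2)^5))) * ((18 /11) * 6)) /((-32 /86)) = -8928778 /10395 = -858.95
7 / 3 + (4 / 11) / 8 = 157 / 66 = 2.38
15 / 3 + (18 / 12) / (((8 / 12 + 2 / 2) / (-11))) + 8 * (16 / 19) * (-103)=-132771 / 190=-698.79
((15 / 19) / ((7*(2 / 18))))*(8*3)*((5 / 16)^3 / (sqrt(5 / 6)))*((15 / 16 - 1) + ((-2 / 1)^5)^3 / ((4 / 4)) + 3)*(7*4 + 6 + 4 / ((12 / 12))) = -5307940125*sqrt(30) / 28672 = -1013978.29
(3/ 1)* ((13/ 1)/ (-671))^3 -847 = -255888625808/ 302111711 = -847.00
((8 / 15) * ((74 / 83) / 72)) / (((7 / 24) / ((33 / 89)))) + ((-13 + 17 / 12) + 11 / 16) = -45038281 / 4136720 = -10.89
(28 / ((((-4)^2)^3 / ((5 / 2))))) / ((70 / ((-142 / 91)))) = -71 / 186368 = -0.00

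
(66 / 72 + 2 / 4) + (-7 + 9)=41 / 12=3.42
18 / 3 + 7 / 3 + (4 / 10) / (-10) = 622 / 75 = 8.29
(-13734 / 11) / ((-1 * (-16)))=-6867 / 88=-78.03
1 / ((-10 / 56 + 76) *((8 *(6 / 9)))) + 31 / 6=131689 / 25476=5.17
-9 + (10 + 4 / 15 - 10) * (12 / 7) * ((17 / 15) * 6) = -1031 / 175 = -5.89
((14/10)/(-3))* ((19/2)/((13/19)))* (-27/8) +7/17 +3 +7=570711/17680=32.28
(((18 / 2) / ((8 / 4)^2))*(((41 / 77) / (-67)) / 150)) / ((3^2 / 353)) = -0.00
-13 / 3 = -4.33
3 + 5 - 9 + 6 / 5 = 0.20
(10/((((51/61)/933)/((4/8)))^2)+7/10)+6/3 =3113314.47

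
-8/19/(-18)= 4/171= 0.02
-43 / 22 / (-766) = 43 / 16852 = 0.00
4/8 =0.50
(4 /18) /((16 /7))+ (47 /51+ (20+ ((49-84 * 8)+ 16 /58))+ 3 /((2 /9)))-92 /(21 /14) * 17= -57889433 /35496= -1630.87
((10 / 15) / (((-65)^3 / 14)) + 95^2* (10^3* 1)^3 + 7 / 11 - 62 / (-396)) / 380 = 490741143750043114277 / 20662785000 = 23750000000.00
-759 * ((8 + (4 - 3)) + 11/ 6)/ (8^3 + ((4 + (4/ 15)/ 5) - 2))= -1233375/ 77108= -16.00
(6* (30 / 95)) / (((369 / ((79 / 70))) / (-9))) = -1422 / 27265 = -0.05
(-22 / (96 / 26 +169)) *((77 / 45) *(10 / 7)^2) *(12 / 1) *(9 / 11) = -4.37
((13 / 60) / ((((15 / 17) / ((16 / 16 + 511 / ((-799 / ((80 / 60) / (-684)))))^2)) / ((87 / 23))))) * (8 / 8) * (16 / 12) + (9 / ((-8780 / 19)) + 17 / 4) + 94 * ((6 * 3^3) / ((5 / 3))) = 205261918282463870402 / 22451959070849025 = 9142.27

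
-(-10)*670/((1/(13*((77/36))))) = 1676675/9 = 186297.22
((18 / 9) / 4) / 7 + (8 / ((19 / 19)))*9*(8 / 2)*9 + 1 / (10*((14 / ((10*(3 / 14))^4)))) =174269903 / 67228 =2592.22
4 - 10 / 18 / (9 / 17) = 2.95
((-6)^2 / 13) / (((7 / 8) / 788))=226944 / 91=2493.89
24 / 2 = 12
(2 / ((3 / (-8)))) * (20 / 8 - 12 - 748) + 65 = 4105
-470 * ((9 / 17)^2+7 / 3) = -1065020 / 867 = -1228.40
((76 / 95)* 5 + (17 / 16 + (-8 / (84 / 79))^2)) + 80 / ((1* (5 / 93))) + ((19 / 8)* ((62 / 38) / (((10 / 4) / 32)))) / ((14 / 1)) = 54797357 / 35280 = 1553.21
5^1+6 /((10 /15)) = 14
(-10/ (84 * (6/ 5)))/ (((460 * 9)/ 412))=-515/ 52164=-0.01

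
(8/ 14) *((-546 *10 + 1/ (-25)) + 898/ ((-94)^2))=-1206100386/ 386575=-3119.96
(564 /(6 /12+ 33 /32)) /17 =18048 /833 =21.67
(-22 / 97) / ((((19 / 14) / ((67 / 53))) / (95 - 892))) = 16446892 / 97679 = 168.38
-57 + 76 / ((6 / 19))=551 / 3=183.67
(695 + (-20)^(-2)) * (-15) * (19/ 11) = -15846057/ 880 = -18006.88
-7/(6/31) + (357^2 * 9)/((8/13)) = 44733731/24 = 1863905.46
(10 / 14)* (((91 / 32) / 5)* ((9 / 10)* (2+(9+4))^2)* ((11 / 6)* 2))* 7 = 135135 / 64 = 2111.48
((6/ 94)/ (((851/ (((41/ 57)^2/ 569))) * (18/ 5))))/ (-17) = -8405/ 7542052783614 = -0.00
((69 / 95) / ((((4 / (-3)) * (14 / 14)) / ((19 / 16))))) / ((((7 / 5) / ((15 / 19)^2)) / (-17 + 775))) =-17651925 / 80864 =-218.29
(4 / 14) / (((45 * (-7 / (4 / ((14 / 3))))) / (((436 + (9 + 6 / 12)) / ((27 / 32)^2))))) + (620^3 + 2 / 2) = 11035778063777 / 46305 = 238328000.51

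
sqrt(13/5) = sqrt(65)/5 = 1.61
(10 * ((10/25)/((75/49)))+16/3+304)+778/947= 22214362/71025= 312.77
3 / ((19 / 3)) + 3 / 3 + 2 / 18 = 271 / 171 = 1.58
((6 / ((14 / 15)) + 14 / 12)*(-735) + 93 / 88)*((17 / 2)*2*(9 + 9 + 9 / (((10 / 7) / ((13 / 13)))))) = -2029010877 / 880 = -2305694.18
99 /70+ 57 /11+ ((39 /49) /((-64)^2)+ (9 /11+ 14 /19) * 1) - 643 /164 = 3307230561 /781742080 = 4.23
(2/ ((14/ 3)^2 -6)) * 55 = 495/ 71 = 6.97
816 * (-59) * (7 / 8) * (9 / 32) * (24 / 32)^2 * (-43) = 73362429 / 256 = 286571.99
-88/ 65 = -1.35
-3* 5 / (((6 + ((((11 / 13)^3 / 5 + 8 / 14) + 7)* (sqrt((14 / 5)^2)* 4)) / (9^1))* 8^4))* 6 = -7414875 / 5255254016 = -0.00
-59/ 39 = -1.51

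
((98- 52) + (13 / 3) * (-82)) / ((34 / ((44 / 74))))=-10208 / 1887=-5.41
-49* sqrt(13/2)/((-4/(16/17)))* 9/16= 441* sqrt(26)/136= 16.53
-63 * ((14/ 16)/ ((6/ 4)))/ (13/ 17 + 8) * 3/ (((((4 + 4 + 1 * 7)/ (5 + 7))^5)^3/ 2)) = -4024921227264/ 4547119140625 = -0.89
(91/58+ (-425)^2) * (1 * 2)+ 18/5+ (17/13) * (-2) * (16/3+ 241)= 2039263583/5655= 360612.48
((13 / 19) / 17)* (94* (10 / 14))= 6110 / 2261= 2.70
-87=-87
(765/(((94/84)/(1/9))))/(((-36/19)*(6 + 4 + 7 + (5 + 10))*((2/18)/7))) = -237405/3008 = -78.92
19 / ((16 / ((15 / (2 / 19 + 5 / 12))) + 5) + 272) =16245 / 237311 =0.07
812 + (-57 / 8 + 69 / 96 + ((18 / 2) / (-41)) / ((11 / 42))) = 11614233 / 14432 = 804.76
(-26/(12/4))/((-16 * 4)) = 13/96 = 0.14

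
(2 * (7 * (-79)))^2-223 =1223013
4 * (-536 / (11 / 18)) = -38592 / 11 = -3508.36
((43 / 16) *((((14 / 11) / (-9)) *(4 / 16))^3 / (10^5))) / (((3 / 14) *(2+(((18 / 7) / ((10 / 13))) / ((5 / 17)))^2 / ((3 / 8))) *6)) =-5058907 / 1897712912958382080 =-0.00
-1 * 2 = -2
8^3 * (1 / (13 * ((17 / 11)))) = 5632 / 221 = 25.48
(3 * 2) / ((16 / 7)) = 2.62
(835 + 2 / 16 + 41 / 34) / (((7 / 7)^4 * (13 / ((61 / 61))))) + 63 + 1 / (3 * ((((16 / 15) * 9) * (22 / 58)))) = 44606795 / 350064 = 127.42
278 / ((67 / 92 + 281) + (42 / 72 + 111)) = 38364 / 54277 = 0.71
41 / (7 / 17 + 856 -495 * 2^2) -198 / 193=-3916519 / 3686493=-1.06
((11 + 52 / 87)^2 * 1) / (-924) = -0.15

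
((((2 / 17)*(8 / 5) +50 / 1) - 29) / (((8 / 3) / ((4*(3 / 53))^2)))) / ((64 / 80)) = 48627 / 95506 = 0.51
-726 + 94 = -632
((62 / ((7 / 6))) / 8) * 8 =372 / 7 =53.14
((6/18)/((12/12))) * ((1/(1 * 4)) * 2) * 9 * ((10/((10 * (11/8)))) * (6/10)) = 36/55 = 0.65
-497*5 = -2485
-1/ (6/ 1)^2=-1/ 36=-0.03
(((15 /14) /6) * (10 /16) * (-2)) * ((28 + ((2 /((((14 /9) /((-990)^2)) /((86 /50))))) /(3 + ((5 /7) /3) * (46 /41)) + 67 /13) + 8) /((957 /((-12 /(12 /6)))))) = 86648035025 /93324088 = 928.46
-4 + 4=0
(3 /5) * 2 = 6 /5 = 1.20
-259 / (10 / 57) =-14763 / 10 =-1476.30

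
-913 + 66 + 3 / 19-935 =-33855 / 19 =-1781.84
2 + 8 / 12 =8 / 3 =2.67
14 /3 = 4.67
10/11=0.91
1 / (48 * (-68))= -1 / 3264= -0.00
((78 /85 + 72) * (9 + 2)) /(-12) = -11363 /170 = -66.84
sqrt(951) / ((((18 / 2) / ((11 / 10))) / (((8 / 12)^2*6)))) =44*sqrt(951) / 135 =10.05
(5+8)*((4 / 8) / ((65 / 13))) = 13 / 10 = 1.30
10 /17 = 0.59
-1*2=-2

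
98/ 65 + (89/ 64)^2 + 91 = 25144113/ 266240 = 94.44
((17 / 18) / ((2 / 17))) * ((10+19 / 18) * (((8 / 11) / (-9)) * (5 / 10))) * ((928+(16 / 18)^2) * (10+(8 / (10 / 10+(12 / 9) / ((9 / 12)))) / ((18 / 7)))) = -601406789728 / 16238475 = -37035.92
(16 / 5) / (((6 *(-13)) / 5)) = -0.21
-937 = -937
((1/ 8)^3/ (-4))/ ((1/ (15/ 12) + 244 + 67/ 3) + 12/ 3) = -15/ 8329216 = -0.00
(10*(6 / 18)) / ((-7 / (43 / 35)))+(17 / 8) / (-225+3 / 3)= -22373 / 37632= -0.59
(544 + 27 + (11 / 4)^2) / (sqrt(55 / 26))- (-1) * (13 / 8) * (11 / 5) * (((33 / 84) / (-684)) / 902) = -143 / 62818560 + 9257 * sqrt(1430) / 880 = 397.79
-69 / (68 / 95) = -6555 / 68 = -96.40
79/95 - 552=-52361/95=-551.17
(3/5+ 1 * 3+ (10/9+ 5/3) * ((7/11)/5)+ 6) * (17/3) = 83759/1485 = 56.40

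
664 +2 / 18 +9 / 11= 65828 / 99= 664.93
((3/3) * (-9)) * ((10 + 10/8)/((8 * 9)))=-45/32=-1.41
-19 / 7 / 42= -19 / 294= -0.06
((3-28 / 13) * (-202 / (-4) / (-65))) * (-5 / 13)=1111 / 4394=0.25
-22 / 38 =-11 / 19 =-0.58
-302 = -302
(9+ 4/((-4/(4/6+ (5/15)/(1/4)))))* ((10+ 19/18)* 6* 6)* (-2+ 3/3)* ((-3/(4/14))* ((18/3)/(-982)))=-87759/491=-178.74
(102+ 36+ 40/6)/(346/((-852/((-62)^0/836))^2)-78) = -36696971410176/19785924677203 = -1.85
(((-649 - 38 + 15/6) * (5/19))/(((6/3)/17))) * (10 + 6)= -465460/19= -24497.89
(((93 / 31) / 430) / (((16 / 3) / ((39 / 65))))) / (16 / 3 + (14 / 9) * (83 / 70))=243 / 2222240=0.00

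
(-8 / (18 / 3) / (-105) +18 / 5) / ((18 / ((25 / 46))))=2845 / 26082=0.11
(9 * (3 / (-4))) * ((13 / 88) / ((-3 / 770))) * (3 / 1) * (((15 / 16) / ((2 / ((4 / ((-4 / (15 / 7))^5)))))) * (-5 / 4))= 99952734375 / 1258815488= 79.40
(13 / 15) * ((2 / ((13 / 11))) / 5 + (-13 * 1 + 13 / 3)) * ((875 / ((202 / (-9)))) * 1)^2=-111903750 / 10201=-10969.88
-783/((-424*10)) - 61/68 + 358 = 25753291/72080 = 357.29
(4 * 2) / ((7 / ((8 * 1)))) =64 / 7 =9.14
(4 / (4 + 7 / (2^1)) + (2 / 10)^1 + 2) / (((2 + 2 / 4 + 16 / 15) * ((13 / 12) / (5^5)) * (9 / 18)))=6150000 / 1391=4421.28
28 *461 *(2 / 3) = 25816 / 3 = 8605.33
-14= -14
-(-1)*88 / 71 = 88 / 71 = 1.24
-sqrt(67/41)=-sqrt(2747)/41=-1.28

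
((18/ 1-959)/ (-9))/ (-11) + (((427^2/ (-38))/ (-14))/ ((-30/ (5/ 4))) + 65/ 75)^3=-6738886031789867/ 2781351936000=-2422.88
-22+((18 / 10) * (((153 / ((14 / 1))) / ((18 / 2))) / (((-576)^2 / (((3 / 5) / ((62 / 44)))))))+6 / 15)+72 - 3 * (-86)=20558684347 / 66662400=308.40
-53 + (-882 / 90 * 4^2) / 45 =-12709 / 225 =-56.48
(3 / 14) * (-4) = -6 / 7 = -0.86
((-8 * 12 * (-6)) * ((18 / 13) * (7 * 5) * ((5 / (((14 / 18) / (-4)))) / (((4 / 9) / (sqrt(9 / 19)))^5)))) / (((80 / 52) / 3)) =-156905298045 * sqrt(19) / 54872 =-12464177.32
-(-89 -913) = 1002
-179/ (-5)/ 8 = 179/ 40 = 4.48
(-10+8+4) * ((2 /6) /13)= 2 /39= 0.05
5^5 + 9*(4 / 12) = 3128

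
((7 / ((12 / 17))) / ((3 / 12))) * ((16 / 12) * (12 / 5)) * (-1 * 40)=-15232 / 3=-5077.33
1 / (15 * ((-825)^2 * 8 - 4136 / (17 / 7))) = 17 / 1388040720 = 0.00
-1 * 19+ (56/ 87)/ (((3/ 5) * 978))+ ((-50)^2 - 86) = 305671595/ 127629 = 2395.00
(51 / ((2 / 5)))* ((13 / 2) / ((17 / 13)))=2535 / 4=633.75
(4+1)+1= 6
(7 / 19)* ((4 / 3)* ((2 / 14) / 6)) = 2 / 171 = 0.01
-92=-92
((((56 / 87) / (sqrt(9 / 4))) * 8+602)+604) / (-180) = -157831 / 23490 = -6.72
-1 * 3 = -3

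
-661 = -661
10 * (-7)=-70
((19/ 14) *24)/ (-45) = -76/ 105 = -0.72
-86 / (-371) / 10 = 43 / 1855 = 0.02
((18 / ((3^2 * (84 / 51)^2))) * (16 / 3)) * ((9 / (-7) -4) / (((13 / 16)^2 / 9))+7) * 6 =-88973852 / 57967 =-1534.91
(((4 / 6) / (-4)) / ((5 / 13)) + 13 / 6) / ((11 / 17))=442 / 165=2.68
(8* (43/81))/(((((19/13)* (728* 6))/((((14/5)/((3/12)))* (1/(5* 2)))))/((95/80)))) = 43/48600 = 0.00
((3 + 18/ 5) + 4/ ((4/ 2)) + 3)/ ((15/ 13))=754/ 75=10.05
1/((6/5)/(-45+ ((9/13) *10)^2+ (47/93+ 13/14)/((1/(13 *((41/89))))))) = 1127666845/117500292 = 9.60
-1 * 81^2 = -6561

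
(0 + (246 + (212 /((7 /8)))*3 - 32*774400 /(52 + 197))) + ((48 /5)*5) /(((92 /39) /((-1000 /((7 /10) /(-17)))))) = 2265676010 /5727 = 395613.06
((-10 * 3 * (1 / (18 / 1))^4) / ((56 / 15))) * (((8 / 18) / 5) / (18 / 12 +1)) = -1 / 367416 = -0.00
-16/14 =-8/7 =-1.14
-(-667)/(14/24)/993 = 1.15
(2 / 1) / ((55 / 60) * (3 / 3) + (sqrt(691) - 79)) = -22488 / 778465 - 288 * sqrt(691) / 778465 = -0.04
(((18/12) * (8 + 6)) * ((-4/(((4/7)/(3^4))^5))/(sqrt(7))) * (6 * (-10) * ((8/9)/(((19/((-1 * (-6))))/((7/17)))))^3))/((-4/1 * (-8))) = 67002060672230670 * sqrt(7)/33698267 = 5260531346.24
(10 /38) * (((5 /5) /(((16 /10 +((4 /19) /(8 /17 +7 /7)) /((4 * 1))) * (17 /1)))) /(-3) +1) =195760 /752913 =0.26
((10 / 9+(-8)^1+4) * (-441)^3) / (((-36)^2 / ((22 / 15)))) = 16823807 / 60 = 280396.78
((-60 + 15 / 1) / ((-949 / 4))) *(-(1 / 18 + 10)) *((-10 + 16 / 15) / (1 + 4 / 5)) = 242540 / 25623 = 9.47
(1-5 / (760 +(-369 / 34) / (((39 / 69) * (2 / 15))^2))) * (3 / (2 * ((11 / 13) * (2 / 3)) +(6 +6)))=621674937 / 2708724224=0.23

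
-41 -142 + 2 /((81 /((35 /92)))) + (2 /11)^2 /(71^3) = -29527866147209 /161362742706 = -182.99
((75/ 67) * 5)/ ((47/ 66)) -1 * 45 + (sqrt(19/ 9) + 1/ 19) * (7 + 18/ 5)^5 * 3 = 3943748619246/ 186971875 + 418195493 * sqrt(19)/ 3125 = 604411.74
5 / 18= 0.28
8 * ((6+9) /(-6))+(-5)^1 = -25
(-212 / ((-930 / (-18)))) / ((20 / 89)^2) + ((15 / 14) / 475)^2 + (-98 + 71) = -7420265394 / 68544875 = -108.25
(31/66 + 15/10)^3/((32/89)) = 24441625/1149984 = 21.25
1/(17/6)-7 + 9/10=-977/170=-5.75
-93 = -93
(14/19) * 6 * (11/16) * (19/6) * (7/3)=539/24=22.46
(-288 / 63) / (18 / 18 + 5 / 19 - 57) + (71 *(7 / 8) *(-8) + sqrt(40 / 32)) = -3683653 / 7413 + sqrt(5) / 2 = -495.80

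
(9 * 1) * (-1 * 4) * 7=-252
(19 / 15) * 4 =76 / 15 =5.07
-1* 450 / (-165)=2.73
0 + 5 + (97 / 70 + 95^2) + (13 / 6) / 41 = 38880343 / 4305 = 9031.44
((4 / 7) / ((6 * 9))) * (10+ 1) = 22 / 189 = 0.12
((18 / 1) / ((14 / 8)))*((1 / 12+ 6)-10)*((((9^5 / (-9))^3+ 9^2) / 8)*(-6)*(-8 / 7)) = 477870775588800 / 49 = 9752464807934.69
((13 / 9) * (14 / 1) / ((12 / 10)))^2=207025 / 729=283.98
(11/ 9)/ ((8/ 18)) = 11/ 4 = 2.75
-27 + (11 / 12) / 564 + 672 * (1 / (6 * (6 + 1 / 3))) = -1197727 / 128592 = -9.31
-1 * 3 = -3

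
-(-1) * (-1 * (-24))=24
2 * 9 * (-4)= -72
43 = 43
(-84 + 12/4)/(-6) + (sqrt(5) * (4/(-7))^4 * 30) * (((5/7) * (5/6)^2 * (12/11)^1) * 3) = 960000 * sqrt(5)/184877 + 27/2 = 25.11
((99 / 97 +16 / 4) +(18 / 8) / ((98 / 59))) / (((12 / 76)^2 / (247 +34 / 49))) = 1062113372827 / 16768584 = 63339.48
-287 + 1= -286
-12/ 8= -3/ 2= -1.50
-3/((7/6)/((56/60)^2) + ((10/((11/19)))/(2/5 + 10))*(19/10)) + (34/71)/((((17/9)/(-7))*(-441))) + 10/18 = -17363867/161005635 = -0.11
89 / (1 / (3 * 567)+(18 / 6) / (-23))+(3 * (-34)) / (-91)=-316339017 / 462280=-684.30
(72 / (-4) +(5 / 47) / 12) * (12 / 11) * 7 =-71029 / 517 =-137.39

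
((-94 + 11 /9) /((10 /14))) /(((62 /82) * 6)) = -47929 /1674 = -28.63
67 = 67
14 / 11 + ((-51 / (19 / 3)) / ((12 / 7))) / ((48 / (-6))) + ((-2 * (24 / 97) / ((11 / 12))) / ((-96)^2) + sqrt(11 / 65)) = sqrt(715) / 65 + 1206545 / 648736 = 2.27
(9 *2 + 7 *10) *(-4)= -352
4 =4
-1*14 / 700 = -1 / 50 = -0.02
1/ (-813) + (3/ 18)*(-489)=-132521/ 1626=-81.50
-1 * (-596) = 596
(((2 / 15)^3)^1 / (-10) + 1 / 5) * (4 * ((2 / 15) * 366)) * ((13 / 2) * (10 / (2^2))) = 10692812 / 16875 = 633.65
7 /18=0.39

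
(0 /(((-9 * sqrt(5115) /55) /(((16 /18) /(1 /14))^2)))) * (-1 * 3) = 0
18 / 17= 1.06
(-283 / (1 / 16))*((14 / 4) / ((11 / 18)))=-285264 / 11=-25933.09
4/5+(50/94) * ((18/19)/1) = 5822/4465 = 1.30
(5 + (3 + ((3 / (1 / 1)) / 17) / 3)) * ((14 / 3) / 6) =959 / 153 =6.27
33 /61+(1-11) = -577 /61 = -9.46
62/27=2.30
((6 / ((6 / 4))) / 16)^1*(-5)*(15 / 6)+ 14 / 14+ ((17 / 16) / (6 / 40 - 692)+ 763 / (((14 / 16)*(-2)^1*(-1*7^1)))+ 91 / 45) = 2168218187 / 34869240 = 62.18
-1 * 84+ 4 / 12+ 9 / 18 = -499 / 6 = -83.17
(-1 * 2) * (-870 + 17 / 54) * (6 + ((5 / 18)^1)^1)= 10919.38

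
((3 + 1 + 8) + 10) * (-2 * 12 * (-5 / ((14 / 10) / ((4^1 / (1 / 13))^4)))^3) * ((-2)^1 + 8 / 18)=-2149823535674376060928000000 / 147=-14624649902546775924680270.00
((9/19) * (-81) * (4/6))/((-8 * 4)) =243/304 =0.80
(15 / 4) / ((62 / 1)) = 15 / 248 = 0.06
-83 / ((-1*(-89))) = -83 / 89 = -0.93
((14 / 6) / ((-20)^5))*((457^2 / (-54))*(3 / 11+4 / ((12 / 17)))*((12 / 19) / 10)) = 71635207 / 67716000000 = 0.00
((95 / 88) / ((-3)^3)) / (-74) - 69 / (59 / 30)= -363950075 / 10373616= -35.08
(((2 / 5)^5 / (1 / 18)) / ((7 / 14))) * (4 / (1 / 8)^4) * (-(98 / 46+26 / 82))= -43562041344 / 2946875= -14782.45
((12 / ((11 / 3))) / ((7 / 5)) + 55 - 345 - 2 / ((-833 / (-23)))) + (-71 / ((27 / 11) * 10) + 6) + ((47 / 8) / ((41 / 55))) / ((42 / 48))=-275.60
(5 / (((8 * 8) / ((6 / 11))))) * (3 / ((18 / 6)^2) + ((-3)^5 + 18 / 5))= -163 / 16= -10.19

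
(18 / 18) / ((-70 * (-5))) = 1 / 350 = 0.00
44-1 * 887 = -843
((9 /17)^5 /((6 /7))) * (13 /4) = 1791153 /11358856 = 0.16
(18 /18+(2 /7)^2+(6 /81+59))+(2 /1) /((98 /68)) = 81422 /1323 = 61.54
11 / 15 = 0.73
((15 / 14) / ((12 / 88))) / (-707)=-55 / 4949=-0.01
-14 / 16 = -7 / 8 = -0.88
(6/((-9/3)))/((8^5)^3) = -1/17592186044416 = -0.00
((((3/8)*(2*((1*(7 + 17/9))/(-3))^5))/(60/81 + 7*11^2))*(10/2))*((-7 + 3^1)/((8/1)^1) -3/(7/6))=3.10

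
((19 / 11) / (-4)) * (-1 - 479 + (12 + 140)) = 1558 / 11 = 141.64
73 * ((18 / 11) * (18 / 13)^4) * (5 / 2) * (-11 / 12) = -28737180 / 28561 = -1006.17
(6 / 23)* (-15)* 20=-1800 / 23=-78.26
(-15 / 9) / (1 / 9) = -15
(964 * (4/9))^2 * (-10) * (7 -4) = -148687360/27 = -5506939.26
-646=-646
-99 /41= -2.41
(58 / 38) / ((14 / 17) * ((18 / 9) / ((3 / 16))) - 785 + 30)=-1479 / 723083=-0.00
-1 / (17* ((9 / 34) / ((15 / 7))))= -10 / 21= -0.48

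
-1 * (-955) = 955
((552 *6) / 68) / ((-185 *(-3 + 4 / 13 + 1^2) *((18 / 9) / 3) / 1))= 8073 / 34595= 0.23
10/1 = 10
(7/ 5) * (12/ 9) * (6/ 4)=14/ 5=2.80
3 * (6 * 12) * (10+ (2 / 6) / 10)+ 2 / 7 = 75862 / 35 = 2167.49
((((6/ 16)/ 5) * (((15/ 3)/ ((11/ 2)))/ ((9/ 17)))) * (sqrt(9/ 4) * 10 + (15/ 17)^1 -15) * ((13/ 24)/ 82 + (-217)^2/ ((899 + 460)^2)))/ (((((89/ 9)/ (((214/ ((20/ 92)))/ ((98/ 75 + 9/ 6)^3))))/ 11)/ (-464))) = -520461131140312500/ 6208319306273389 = -83.83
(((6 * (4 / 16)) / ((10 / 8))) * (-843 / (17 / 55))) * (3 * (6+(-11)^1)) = 834570 / 17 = 49092.35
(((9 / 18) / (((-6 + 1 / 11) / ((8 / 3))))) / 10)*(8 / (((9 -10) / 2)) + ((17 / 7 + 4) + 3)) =1012 / 6825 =0.15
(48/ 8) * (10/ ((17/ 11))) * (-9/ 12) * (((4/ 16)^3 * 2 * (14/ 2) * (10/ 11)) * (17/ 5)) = -19.69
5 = 5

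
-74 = -74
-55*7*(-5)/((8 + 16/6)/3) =17325/32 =541.41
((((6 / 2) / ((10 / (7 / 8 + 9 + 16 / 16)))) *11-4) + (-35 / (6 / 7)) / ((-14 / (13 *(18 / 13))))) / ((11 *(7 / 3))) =20253 / 6160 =3.29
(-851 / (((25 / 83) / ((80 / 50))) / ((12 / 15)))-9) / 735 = -2265881 / 459375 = -4.93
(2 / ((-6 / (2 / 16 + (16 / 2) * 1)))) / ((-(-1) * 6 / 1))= -65 / 144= -0.45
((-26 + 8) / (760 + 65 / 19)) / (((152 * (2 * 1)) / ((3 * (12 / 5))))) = -27 / 48350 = -0.00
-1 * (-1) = 1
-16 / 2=-8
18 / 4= 9 / 2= 4.50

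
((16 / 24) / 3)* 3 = 2 / 3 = 0.67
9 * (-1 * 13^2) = -1521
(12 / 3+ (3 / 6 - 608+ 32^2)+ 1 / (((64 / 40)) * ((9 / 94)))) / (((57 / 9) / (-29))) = -445817 / 228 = -1955.34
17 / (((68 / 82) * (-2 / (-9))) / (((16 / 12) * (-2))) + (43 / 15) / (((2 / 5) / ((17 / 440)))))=81.81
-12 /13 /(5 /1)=-0.18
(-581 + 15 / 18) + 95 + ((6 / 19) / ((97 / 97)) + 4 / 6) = -18399 / 38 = -484.18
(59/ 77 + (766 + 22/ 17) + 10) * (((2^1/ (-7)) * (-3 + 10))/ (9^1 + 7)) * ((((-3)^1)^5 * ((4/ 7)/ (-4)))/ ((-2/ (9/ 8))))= 2227417947/ 1172864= 1899.13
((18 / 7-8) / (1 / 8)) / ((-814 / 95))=14440 / 2849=5.07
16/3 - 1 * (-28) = 100/3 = 33.33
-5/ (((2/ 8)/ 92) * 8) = -230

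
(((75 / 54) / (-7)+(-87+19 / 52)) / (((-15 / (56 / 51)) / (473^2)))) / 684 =12728613997 / 6122142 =2079.11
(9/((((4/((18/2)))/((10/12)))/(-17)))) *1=-2295/8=-286.88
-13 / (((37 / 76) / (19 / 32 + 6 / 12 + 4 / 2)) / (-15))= 366795 / 296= 1239.17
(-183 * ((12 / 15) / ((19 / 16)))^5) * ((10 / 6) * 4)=-261993005056 / 1547561875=-169.29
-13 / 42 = -0.31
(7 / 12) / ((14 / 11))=11 / 24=0.46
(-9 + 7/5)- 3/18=-233/30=-7.77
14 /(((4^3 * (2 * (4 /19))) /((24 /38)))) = 21 /64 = 0.33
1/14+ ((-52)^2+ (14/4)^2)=76057/28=2716.32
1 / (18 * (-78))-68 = -95473 / 1404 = -68.00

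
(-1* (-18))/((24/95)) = 285/4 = 71.25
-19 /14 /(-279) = 19 /3906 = 0.00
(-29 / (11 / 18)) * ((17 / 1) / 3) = -2958 / 11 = -268.91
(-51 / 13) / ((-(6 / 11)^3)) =22627 / 936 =24.17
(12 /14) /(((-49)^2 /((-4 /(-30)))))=4 /84035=0.00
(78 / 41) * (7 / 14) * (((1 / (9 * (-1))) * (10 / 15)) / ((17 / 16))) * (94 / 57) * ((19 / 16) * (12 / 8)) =-1222 / 6273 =-0.19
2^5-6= 26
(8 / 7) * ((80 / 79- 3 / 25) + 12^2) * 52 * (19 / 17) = 2261832352 / 235025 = 9623.79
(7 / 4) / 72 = 7 / 288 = 0.02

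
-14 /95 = -0.15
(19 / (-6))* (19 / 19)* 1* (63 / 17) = -399 / 34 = -11.74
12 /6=2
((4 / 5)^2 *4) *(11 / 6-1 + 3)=736 / 75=9.81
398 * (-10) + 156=-3824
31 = 31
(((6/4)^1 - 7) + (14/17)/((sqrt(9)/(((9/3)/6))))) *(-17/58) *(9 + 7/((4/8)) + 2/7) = 89161/2436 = 36.60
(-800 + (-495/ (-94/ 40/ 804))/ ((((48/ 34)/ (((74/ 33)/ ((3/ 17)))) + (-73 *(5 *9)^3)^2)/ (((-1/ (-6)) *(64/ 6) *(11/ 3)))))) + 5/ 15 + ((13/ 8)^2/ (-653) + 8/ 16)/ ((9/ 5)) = -742969029912791141614875931/ 929418649988208140498112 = -799.39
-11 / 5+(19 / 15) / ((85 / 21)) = -802 / 425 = -1.89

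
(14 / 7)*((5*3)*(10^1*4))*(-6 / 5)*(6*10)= -86400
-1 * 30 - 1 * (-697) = 667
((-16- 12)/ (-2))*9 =126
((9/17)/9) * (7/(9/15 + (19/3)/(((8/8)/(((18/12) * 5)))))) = 70/8177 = 0.01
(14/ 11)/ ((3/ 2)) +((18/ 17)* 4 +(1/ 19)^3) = 19562429/ 3847899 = 5.08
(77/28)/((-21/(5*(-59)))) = 3245/84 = 38.63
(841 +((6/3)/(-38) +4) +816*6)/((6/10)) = 545390/57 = 9568.25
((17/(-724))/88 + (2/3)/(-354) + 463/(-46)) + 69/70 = -247329860143/27234012960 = -9.08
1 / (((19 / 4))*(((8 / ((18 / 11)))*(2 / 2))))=9 / 209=0.04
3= 3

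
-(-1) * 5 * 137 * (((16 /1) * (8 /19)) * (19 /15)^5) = 2285309056 /151875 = 15047.30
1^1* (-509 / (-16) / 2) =509 / 32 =15.91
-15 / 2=-7.50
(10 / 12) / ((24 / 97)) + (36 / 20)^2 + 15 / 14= 193523 / 25200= 7.68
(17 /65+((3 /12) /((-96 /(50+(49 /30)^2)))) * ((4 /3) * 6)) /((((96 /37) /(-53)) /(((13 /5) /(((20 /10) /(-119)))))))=-2640.89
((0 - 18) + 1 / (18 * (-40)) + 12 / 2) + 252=172799 / 720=240.00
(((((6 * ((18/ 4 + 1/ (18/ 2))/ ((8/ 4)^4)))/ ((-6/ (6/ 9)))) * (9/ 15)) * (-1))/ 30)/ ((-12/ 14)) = -581/ 129600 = -0.00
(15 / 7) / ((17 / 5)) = 75 / 119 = 0.63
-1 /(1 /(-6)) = 6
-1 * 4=-4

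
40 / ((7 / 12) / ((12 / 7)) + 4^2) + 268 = 270.45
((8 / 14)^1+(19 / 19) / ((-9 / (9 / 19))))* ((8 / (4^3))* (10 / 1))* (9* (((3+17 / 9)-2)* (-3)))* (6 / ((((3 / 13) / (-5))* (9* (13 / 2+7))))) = 194350 / 3591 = 54.12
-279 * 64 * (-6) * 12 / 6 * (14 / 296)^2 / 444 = 54684 / 50653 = 1.08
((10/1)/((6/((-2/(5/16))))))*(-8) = 85.33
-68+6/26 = -881/13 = -67.77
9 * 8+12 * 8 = 168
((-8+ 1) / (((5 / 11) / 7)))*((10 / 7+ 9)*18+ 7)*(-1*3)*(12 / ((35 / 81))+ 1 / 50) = 437510733 / 250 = 1750042.93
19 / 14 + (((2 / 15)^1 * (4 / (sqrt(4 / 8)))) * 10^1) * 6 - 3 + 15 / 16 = -79 / 112 + 32 * sqrt(2) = 44.55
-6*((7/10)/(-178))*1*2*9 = 189/445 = 0.42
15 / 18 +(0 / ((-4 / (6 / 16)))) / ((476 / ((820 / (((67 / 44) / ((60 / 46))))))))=0.83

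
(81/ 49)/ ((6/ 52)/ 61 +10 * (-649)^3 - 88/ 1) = -128466/ 212438569034545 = -0.00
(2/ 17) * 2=4/ 17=0.24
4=4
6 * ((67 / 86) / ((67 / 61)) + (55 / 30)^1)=656 / 43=15.26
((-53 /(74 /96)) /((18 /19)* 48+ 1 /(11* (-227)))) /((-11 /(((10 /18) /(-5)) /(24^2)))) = -228589 /8620926444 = -0.00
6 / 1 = 6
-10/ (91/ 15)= -150/ 91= -1.65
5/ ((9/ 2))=1.11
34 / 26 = 17 / 13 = 1.31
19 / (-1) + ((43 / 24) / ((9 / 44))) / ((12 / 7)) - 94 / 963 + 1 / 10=-4814707 / 346680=-13.89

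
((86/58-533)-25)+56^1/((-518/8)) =-557.38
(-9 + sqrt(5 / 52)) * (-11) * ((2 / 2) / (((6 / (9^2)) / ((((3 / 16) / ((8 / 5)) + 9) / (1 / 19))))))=59268429 / 256 - 6585381 * sqrt(65) / 6656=223540.58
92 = 92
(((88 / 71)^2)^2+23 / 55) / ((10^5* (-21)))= -1294264381 / 978349718500000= -0.00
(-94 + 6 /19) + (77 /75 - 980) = -1528537 /1425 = -1072.66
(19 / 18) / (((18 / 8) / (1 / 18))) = 19 / 729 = 0.03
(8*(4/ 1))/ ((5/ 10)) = 64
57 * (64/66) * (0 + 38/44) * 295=14081.98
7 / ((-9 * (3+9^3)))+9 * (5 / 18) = 16463 / 6588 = 2.50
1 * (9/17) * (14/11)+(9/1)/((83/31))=62631/15521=4.04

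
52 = 52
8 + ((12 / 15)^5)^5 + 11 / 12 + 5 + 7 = 74817339991997345863 / 3576278686523437500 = 20.92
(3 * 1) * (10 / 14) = 15 / 7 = 2.14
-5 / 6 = -0.83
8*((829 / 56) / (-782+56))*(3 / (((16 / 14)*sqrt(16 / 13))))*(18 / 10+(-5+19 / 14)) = 106941*sqrt(13) / 542080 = 0.71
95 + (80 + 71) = 246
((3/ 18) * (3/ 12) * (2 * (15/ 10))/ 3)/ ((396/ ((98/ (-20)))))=-0.00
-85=-85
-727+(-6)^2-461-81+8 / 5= -6157 / 5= -1231.40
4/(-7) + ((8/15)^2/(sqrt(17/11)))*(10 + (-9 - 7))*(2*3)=-256*sqrt(187)/425 - 4/7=-8.81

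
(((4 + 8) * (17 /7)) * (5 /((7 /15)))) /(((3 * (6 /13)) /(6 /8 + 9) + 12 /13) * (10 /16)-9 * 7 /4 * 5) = -13520 /3381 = -4.00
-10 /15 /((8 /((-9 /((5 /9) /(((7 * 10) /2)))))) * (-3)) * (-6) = 189 /2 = 94.50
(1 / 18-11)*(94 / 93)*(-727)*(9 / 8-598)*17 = -546412709275 / 6696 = -81602853.83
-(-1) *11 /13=11 /13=0.85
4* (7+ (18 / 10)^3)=6416 / 125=51.33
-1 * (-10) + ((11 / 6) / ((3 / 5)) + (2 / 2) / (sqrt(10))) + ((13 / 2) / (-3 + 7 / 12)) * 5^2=-28285 / 522 + sqrt(10) / 10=-53.87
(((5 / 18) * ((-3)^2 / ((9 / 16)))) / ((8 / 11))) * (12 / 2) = 110 / 3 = 36.67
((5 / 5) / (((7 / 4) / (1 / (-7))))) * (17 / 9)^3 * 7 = -3.85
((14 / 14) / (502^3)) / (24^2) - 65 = -4736384939519 / 72867460608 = -65.00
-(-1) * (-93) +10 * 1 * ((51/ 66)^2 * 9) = -9501/ 242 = -39.26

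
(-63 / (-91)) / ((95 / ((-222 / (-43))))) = 1998 / 53105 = 0.04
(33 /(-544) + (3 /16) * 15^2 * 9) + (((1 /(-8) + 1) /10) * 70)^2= 453851 /1088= 417.14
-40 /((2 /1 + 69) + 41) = -5 /14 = -0.36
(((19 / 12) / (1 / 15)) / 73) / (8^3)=95 / 149504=0.00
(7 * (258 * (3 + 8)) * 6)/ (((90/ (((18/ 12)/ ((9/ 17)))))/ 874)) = 49194838/ 15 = 3279655.87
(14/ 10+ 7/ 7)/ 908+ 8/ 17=9131/ 19295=0.47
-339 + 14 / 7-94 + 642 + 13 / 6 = 1279 / 6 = 213.17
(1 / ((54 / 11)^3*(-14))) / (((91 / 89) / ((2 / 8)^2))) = -118459 / 3209746176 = -0.00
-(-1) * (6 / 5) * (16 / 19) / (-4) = -24 / 95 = -0.25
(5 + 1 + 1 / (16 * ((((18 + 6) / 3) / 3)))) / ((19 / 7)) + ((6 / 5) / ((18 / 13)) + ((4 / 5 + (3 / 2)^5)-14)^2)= 50365553 / 1459200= 34.52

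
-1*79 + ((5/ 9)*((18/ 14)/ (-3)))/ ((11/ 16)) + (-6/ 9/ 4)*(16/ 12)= -55141/ 693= -79.57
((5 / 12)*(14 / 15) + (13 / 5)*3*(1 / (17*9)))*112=37688 / 765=49.27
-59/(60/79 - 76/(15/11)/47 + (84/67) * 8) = -220162335/35836192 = -6.14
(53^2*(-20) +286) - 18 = -55912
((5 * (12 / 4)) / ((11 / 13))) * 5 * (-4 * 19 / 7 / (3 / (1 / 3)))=-24700 / 231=-106.93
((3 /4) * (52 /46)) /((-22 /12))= -117 /253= -0.46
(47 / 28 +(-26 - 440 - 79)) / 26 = -15213 / 728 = -20.90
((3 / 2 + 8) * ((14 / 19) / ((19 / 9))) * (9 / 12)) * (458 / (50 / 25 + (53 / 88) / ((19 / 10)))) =952182 / 1937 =491.58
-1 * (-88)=88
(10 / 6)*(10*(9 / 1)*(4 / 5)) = 120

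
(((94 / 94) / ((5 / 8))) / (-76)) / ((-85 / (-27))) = -54 / 8075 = -0.01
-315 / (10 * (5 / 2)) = -63 / 5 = -12.60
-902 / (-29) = 902 / 29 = 31.10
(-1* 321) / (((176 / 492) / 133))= -5251239 / 44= -119346.34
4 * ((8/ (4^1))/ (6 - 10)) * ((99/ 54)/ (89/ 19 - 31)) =209/ 1500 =0.14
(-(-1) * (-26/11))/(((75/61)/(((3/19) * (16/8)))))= -3172/5225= -0.61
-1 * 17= -17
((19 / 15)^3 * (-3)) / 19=-361 / 1125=-0.32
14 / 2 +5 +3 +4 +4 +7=30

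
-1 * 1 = -1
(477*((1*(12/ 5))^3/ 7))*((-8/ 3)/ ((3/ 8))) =-5861376/ 875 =-6698.72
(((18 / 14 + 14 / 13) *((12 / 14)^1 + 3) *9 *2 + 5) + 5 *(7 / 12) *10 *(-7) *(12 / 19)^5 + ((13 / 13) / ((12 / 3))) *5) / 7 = 21.40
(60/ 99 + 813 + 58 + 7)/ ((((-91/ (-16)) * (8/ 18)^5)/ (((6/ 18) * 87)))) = 1182141297/ 4576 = 258335.07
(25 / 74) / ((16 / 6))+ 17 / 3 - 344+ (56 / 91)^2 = -101397031 / 300144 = -337.83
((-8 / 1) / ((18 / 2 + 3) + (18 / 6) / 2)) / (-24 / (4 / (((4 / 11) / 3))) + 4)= -44 / 243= -0.18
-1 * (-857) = 857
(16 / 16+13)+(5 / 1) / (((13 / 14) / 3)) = 392 / 13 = 30.15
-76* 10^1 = -760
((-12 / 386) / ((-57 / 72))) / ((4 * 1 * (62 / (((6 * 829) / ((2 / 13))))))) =581958 / 113677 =5.12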